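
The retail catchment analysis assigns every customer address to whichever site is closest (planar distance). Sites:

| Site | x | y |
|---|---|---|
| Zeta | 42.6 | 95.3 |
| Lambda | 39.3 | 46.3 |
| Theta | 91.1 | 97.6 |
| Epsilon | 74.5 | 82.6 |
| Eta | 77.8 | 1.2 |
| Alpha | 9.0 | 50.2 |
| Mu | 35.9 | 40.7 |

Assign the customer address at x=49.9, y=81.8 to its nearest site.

Zeta

Squared distances to each site:
Zeta: 235.540; Lambda: 1372.610; Theta: 1947.080; Epsilon: 605.800; Eta: 7274.770; Alpha: 2671.370; Mu: 1885.210.
Minimum at Zeta.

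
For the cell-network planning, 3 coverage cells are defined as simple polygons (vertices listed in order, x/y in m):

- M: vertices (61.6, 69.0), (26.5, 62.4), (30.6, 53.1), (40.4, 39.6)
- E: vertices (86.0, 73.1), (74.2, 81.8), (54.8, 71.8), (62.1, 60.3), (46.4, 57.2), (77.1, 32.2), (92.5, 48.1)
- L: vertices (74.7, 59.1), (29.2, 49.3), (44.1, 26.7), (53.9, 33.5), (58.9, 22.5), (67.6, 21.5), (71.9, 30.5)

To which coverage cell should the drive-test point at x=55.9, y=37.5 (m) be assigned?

Cast a ray rightward from (55.9, 37.5). For each polygon, the edges (by vertex number in listed order) whose endpoints lie on opposite sides of y = 37.5, where each meets that height, and whether that is right or left of the point:
M: no edge straddles that height → 0 crossings.
E: 5–6 at x≈70.59 (right), 6–7 at x≈82.23 (right) → 2 crossings.
L: 2–3 at x≈36.98 (left), 7–1 at x≈72.59 (right) → 1 crossing.
Only L has an odd count, so the point is inside L.

L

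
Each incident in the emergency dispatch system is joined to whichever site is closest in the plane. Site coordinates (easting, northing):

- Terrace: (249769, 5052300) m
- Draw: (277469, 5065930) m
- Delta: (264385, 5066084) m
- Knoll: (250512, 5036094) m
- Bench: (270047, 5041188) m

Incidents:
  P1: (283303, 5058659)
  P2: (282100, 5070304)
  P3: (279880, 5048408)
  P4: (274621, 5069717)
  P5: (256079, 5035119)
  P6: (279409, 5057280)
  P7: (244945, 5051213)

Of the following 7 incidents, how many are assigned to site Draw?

4

P1 → Draw
P2 → Draw
P3 → Bench
P4 → Draw
P5 → Knoll
P6 → Draw
P7 → Terrace
4 of the 7 go to Draw.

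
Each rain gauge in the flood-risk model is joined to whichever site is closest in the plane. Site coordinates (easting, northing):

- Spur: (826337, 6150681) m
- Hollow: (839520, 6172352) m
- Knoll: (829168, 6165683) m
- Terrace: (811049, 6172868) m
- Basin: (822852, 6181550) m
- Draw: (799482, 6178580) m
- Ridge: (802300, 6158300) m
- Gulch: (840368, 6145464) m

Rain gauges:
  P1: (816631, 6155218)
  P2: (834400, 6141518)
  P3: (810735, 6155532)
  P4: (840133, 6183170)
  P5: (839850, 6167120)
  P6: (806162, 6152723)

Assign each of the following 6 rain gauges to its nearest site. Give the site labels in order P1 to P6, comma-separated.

Spur, Gulch, Ridge, Hollow, Hollow, Ridge

P1 → Spur (d²=114790805.00)
P2 → Gulch (d²=51187940.00)
P3 → Ridge (d²=78811049.00)
P4 → Hollow (d²=117404893.00)
P5 → Hollow (d²=27482724.00)
P6 → Ridge (d²=46017973.00)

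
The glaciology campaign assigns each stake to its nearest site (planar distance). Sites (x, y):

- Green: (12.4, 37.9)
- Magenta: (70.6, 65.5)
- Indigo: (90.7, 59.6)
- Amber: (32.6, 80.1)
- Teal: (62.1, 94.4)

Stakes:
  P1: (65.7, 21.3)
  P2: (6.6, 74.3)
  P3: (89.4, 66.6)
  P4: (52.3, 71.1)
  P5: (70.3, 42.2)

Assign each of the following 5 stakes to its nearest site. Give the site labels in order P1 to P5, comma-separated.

P1 → Magenta (d²=1977.65)
P2 → Amber (d²=709.64)
P3 → Indigo (d²=50.69)
P4 → Magenta (d²=366.25)
P5 → Magenta (d²=542.98)

Magenta, Amber, Indigo, Magenta, Magenta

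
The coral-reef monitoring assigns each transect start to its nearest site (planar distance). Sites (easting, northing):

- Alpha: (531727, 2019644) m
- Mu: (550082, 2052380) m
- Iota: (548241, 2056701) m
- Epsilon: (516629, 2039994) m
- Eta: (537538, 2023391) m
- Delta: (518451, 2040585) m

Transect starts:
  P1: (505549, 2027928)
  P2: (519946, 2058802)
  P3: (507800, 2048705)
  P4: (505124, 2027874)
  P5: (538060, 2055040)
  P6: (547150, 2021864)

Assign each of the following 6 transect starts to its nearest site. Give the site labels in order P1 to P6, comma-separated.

Epsilon, Delta, Epsilon, Epsilon, Iota, Eta

P1 → Epsilon (d²=268354756.00)
P2 → Delta (d²=334094114.00)
P3 → Epsilon (d²=153832762.00)
P4 → Epsilon (d²=279259425.00)
P5 → Iota (d²=106411682.00)
P6 → Eta (d²=94722273.00)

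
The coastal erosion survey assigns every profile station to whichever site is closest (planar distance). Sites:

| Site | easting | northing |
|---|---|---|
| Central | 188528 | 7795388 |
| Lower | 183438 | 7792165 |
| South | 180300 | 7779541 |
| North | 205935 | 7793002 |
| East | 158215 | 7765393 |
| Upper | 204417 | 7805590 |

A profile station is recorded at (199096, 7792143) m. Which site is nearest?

North

Squared distances to each site:
Central: 122212649.000; Lower: 245173448.000; South: 512100020.000; North: 47509802.000; East: 2386818661.000; Upper: 209134850.000.
Minimum at North.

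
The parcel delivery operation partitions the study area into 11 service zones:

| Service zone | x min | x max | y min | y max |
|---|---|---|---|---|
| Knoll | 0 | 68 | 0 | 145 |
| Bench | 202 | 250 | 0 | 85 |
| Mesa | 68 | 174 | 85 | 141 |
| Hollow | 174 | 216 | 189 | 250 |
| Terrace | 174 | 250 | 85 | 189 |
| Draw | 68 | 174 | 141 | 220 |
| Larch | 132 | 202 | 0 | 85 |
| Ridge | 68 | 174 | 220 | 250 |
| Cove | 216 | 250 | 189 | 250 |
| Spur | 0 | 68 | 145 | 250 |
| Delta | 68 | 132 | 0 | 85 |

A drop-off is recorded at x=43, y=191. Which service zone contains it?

Spur

The point has x = 43 and y = 191.
Only Spur satisfies 0 ≤ x ≤ 68 and 145 ≤ y ≤ 250.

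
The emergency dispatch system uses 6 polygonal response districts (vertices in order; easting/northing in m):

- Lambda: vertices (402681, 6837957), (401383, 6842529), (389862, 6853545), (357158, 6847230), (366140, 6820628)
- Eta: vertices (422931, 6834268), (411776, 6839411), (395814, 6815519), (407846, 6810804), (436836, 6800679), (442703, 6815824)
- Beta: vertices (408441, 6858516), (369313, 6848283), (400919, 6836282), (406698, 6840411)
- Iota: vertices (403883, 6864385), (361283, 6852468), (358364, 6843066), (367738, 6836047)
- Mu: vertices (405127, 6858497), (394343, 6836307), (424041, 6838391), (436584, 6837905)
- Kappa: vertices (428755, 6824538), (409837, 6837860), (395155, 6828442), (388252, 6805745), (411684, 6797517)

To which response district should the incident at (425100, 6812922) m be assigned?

Eta

Cast a ray rightward from (425100, 6812922). For each polygon, the edges (by vertex number in listed order) whose endpoints lie on opposite sides of northing = 6812922, where each meets that height, and whether that is right or left of the point:
Lambda: no edge straddles that height → 0 crossings.
Eta: 3–4 at easting≈402441.2 (left), 5–6 at easting≈441578.8 (right) → 1 crossing.
Beta: no edge straddles that height → 0 crossings.
Iota: no edge straddles that height → 0 crossings.
Mu: no edge straddles that height → 0 crossings.
Kappa: 3–4 at easting≈390434.8 (left), 5–1 at easting≈421416.4 (left) → 0 crossings.
Only Eta has an odd count, so the point is inside Eta.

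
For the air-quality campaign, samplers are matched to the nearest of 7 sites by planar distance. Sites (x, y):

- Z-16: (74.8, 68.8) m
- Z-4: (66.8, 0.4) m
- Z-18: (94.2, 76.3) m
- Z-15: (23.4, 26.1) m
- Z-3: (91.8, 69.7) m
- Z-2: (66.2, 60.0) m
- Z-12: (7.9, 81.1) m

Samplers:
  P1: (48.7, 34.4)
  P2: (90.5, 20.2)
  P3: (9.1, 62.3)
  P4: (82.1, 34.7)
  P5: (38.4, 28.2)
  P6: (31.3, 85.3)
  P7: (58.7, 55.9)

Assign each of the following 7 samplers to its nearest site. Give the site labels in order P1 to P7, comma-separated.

Z-15, Z-4, Z-12, Z-2, Z-15, Z-12, Z-2

P1 → Z-15 (d²=708.98)
P2 → Z-4 (d²=953.73)
P3 → Z-12 (d²=354.88)
P4 → Z-2 (d²=892.90)
P5 → Z-15 (d²=229.41)
P6 → Z-12 (d²=565.20)
P7 → Z-2 (d²=73.06)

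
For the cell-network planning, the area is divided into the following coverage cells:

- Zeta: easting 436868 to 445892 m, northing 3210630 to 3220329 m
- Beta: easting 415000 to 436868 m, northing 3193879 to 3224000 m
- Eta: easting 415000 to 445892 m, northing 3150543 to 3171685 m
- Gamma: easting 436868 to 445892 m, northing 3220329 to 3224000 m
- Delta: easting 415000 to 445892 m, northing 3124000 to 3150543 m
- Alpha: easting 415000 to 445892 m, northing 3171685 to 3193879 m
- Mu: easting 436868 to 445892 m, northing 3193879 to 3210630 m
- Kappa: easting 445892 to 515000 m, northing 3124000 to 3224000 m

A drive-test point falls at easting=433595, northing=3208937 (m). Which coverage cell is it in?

Beta

The point has easting = 433595 and northing = 3208937.
Only Beta satisfies 415000 ≤ easting ≤ 436868 and 3193879 ≤ northing ≤ 3224000.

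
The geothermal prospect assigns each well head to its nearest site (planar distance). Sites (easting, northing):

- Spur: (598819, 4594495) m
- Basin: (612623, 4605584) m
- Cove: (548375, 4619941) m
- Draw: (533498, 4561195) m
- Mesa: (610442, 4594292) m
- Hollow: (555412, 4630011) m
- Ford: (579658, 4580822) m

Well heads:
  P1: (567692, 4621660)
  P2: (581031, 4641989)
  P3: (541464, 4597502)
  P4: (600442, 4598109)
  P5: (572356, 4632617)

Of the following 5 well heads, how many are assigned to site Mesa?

P1 → Hollow
P2 → Hollow
P3 → Cove
P4 → Spur
P5 → Hollow
0 of the 5 go to Mesa.

0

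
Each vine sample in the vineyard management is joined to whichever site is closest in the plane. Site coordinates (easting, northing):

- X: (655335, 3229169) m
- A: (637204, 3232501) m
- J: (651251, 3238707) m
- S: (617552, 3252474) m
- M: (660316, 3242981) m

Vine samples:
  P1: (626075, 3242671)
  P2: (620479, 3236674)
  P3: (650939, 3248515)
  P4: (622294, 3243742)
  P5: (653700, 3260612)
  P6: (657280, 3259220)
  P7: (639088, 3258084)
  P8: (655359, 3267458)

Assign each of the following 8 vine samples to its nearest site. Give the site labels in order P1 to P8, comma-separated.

S, S, J, S, M, M, S, M

P1 → S (d²=168740338.00)
P2 → S (d²=258207329.00)
P3 → J (d²=96294208.00)
P4 → S (d²=98734388.00)
P5 → M (d²=354623617.00)
P6 → M (d²=272922417.00)
P7 → S (d²=495271396.00)
P8 → M (d²=623695378.00)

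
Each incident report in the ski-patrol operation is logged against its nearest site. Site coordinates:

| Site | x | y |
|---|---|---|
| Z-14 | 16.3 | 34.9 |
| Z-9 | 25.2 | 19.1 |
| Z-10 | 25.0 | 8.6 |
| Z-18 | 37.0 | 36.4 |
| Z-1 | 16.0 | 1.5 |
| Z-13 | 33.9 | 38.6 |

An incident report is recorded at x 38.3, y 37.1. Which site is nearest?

Squared distances to each site:
Z-14: 488.840; Z-9: 495.610; Z-10: 989.140; Z-18: 2.180; Z-1: 1764.650; Z-13: 21.610.
Minimum at Z-18.

Z-18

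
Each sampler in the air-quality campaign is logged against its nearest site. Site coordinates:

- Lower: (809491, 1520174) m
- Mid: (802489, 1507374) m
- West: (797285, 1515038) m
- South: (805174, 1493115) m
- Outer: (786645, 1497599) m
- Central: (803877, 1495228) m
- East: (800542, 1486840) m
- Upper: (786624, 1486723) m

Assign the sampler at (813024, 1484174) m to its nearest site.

South

Squared distances to each site:
Lower: 1308482089.000; Mid: 649226225.000; West: 1200302617.000; South: 141563981.000; Outer: 876082266.000; Central: 205858525.000; East: 162907880.000; Upper: 703457401.000.
Minimum at South.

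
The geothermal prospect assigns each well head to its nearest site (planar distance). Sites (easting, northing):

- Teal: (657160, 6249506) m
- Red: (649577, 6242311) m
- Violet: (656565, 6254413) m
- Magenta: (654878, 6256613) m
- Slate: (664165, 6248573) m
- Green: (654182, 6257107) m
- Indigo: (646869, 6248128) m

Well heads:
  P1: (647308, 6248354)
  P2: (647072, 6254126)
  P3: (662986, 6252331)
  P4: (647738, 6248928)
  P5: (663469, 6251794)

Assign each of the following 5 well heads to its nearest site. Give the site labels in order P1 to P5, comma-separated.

P1 → Indigo (d²=243797.00)
P2 → Indigo (d²=36017213.00)
P3 → Slate (d²=15512605.00)
P4 → Indigo (d²=1395161.00)
P5 → Slate (d²=10859257.00)

Indigo, Indigo, Slate, Indigo, Slate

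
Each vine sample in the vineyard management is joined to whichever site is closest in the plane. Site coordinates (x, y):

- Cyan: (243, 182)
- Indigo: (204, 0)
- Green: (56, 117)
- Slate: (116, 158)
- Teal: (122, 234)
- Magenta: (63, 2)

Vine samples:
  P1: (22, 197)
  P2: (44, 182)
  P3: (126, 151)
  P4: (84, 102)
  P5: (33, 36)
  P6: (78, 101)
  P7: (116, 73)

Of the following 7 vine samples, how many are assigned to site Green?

P1 → Green
P2 → Green
P3 → Slate
P4 → Green
P5 → Magenta
P6 → Green
P7 → Green
5 of the 7 go to Green.

5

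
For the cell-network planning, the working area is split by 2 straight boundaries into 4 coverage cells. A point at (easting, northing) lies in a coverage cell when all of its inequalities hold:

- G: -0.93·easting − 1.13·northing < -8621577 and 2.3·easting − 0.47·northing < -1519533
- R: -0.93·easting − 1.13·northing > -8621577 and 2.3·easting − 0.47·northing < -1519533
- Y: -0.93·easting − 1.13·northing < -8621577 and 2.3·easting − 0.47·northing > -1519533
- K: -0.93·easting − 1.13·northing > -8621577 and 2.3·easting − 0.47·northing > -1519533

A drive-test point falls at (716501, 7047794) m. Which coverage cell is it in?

G

-0.93·716501 − 1.13·7047794 = -8630353.150, which is < -8621577
2.3·716501 − 0.47·7047794 = -1664510.880, which is < -1519533
This sign pattern matches G.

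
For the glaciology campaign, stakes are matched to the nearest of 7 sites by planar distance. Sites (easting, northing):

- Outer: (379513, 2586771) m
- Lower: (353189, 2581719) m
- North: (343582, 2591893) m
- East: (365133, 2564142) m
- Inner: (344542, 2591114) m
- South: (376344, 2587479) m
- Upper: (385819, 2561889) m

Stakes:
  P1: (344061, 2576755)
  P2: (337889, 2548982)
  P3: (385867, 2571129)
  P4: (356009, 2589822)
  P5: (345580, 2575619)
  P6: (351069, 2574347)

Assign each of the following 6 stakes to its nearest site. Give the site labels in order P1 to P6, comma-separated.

Lower, East, Upper, Lower, Lower, Lower

P1 → Lower (d²=107961680.00)
P2 → East (d²=972061136.00)
P3 → Upper (d²=85379904.00)
P4 → Lower (d²=73611009.00)
P5 → Lower (d²=95106881.00)
P6 → Lower (d²=58840784.00)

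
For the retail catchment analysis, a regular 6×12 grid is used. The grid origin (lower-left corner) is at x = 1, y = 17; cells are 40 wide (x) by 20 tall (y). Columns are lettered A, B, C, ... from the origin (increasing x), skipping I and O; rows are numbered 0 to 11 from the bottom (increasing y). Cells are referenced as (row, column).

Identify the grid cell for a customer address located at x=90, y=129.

Column index: ⌊(90 − 1) / 40⌋ = ⌊2.225⌋ = 2 → column C
Row offset from origin: ⌊(129 − 17) / 20⌋ = ⌊5.600⌋ = 5 → row 5

(5, C)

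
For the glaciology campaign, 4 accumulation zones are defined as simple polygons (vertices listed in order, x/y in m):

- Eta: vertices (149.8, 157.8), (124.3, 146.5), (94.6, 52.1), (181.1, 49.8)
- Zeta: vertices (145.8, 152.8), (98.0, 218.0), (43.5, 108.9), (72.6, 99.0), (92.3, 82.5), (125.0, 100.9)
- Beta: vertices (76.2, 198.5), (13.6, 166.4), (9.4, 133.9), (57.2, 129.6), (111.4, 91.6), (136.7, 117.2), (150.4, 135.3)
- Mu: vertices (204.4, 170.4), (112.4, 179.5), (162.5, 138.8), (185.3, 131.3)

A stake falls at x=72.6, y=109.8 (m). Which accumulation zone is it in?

Zeta

Cast a ray rightward from (72.6, 109.8). For each polygon, the edges (by vertex number in listed order) whose endpoints lie on opposite sides of y = 109.8, where each meets that height, and whether that is right or left of the point:
Eta: 2–3 at x≈112.75 (right), 4–1 at x≈163.71 (right) → 2 crossings.
Zeta: 2–3 at x≈43.95 (left), 6–1 at x≈128.57 (right) → 1 crossing.
Beta: 4–5 at x≈85.44 (right), 5–6 at x≈129.39 (right) → 2 crossings.
Mu: no edge straddles that height → 0 crossings.
Only Zeta has an odd count, so the point is inside Zeta.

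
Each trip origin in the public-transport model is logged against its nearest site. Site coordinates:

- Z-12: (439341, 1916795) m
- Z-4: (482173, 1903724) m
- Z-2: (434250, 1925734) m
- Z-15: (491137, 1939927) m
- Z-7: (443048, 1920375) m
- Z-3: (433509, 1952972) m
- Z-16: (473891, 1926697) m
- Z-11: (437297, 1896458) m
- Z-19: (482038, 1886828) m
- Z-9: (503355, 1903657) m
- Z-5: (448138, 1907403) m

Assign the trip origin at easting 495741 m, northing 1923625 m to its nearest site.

Squared distances to each site:
Z-12: 3227608900.000; Z-4: 580140425.000; Z-2: 3785590962.000; Z-15: 286952020.000; Z-7: 2787114749.000; Z-3: 4734068233.000; Z-16: 486859684.000; Z-11: 4153747025.000; Z-19: 1541791418.000; Z-9: 456694020.000; Z-5: 2529198893.000.
Minimum at Z-15.

Z-15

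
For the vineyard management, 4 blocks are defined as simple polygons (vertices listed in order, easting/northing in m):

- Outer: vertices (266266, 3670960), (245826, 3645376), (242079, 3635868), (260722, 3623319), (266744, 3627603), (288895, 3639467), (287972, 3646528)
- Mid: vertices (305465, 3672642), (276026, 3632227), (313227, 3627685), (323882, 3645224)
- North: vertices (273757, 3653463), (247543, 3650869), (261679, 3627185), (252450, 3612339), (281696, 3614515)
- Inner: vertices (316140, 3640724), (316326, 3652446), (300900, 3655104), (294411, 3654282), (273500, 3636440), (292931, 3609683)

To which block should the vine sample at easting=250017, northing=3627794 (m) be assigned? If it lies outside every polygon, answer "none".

none

Cast a ray rightward from (250017, 3627794). For each polygon, the edges (by vertex number in listed order) whose endpoints lie on opposite sides of northing = 3627794, where each meets that height, and whether that is right or left of the point:
Outer: 3–4 at easting≈254073.9 (right), 5–6 at easting≈267100.6 (right) → 2 crossings.
Mid: 2–3 at easting≈312334.2 (right), 3–4 at easting≈313293.2 (right) → 2 crossings.
North: 2–3 at easting≈261315.5 (right), 5–1 at easting≈278989.3 (right) → 2 crossings.
Inner: 5–6 at easting≈279778.7 (right), 6–1 at easting≈306472.4 (right) → 2 crossings.
All counts are even, so the point lies outside every listed polygon.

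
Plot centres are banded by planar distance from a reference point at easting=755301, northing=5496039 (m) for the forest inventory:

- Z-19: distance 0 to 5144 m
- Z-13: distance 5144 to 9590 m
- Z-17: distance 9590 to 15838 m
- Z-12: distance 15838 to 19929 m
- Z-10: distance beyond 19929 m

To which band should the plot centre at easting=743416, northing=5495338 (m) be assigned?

Distance = √((743416−755301)² + (5495338−5496039)²) = √(141253225.000 + 491401.000) = 11905.655 m.
9590 ≤ 11905.655 < 15838 → Z-17.

Z-17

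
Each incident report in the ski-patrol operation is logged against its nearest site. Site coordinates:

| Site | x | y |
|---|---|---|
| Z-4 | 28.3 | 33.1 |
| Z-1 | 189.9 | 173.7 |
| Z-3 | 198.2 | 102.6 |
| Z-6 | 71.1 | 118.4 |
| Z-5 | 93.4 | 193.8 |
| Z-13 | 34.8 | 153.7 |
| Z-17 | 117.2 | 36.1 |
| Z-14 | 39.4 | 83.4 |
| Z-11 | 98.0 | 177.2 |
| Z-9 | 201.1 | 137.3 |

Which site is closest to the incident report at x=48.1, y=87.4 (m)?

Z-14

Squared distances to each site:
Z-4: 3340.530; Z-1: 27554.930; Z-3: 22761.050; Z-6: 1490.000; Z-5: 13373.050; Z-13: 4572.580; Z-17: 7406.500; Z-14: 91.690; Z-11: 10554.050; Z-9: 25899.010.
Minimum at Z-14.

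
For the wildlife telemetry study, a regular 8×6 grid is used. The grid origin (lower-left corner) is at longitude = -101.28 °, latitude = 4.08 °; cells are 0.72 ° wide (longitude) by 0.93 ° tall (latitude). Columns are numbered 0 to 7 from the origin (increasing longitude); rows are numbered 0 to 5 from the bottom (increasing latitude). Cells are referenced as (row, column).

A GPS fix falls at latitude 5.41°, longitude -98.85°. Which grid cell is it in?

(1, 3)

Column index: ⌊(-98.85 − -101.28) / 0.72⌋ = ⌊3.375⌋ = 3
Row offset from origin: ⌊(5.41 − 4.08) / 0.93⌋ = ⌊1.430⌋ = 1 → row 1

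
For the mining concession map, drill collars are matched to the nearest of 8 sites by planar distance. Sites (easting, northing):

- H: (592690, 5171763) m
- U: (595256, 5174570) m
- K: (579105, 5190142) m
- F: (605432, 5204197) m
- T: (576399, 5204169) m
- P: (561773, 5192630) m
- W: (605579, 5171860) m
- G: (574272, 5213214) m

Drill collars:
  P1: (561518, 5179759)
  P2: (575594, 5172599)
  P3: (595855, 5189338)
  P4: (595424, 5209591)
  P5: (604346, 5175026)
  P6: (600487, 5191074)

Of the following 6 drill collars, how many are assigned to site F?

P1 → P
P2 → H
P3 → U
P4 → F
P5 → W
P6 → F
2 of the 6 go to F.

2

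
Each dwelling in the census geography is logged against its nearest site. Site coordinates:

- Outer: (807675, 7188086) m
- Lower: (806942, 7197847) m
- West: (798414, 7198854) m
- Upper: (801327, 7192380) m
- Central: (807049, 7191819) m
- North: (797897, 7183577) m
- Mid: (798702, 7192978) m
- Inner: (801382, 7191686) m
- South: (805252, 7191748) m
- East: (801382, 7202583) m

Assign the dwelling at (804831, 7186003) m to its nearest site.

Squared distances to each site:
Outer: 12427225.000; Lower: 144736657.000; West: 206326090.000; Upper: 52944145.000; Central: 38745380.000; North: 53965832.000; Mid: 86215266.000; Inner: 44192090.000; South: 33182266.000; East: 286792001.000.
Minimum at Outer.

Outer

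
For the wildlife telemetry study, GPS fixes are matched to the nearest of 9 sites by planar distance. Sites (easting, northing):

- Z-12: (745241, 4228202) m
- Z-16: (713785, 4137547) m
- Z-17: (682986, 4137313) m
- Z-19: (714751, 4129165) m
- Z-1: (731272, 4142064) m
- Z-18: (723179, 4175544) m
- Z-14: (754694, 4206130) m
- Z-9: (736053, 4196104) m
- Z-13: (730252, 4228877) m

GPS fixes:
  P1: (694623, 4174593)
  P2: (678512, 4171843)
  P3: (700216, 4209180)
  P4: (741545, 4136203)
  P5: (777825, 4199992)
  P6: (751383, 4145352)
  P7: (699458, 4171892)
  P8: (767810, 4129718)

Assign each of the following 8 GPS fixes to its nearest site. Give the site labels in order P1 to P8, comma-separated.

Z-18, Z-17, Z-13, Z-1, Z-14, Z-1, Z-18, Z-1

P1 → Z-18 (d²=816349537.00)
P2 → Z-17 (d²=1212337576.00)
P3 → Z-13 (d²=1290133105.00)
P4 → Z-1 (d²=139885850.00)
P5 → Z-14 (d²=572718205.00)
P6 → Z-1 (d²=415263265.00)
P7 → Z-18 (d²=576022945.00)
P8 → Z-1 (d²=1487449160.00)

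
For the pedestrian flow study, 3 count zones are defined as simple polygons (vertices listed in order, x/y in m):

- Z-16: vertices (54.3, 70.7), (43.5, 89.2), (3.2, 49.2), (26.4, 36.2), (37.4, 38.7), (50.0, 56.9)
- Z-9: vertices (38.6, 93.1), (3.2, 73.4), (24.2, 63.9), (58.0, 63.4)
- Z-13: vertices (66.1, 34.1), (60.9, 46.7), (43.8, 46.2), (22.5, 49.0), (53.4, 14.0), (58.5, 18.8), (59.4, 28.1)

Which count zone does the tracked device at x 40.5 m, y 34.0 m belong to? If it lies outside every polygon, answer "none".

Z-13

Cast a ray rightward from (40.5, 34.0). For each polygon, the edges (by vertex number in listed order) whose endpoints lie on opposite sides of y = 34.0, where each meets that height, and whether that is right or left of the point:
Z-16: no edge straddles that height → 0 crossings.
Z-9: no edge straddles that height → 0 crossings.
Z-13: 4–5 at x≈35.74 (left), 7–1 at x≈65.99 (right) → 1 crossing.
Only Z-13 has an odd count, so the point is inside Z-13.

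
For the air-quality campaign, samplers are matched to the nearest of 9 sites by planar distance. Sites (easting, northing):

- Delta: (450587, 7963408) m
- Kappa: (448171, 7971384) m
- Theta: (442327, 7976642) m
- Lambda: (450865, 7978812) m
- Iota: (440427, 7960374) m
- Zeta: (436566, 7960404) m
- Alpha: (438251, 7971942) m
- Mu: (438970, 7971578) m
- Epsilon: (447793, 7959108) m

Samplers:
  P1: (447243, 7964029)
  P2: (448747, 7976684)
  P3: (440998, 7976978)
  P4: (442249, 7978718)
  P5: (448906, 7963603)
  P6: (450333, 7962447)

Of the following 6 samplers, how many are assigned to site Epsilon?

P1 → Delta
P2 → Lambda
P3 → Theta
P4 → Theta
P5 → Delta
P6 → Delta
0 of the 6 go to Epsilon.

0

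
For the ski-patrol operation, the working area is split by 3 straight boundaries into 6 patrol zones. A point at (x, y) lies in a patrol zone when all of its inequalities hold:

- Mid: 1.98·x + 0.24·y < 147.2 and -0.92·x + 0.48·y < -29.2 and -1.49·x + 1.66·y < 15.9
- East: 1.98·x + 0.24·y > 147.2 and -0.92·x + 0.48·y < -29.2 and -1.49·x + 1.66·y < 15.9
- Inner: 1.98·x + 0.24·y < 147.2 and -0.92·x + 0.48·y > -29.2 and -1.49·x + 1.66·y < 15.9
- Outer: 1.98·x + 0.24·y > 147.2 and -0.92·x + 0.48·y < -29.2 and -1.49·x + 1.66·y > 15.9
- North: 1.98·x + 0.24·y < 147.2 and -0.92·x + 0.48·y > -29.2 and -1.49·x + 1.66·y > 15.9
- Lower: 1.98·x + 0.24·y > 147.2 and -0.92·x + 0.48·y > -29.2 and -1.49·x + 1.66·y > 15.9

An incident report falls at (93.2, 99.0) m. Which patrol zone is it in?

1.98·93.2 + 0.24·99.0 = 208.296, which is > 147.2
-0.92·93.2 + 0.48·99.0 = -38.224, which is < -29.2
-1.49·93.2 + 1.66·99.0 = 25.472, which is > 15.9
This sign pattern matches Outer.

Outer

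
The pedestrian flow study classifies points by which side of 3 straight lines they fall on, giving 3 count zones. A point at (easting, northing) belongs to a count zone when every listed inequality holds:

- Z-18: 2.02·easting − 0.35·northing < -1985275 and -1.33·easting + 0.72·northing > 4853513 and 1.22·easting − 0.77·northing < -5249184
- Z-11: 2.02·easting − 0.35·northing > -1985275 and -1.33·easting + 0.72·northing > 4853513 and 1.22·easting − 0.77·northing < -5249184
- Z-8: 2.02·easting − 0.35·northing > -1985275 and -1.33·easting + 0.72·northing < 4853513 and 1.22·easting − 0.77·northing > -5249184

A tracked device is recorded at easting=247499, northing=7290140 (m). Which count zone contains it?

Z-18

2.02·247499 − 0.35·7290140 = -2051601.020, which is < -1985275
-1.33·247499 + 0.72·7290140 = 4919727.130, which is > 4853513
1.22·247499 − 0.77·7290140 = -5311459.020, which is < -5249184
This sign pattern matches Z-18.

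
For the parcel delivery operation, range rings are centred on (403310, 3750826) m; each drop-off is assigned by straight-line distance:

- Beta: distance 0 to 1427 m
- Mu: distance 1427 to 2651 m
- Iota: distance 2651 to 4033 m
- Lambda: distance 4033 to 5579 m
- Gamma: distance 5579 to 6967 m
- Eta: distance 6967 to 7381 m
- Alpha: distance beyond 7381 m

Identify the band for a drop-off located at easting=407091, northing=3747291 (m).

Distance = √((407091−403310)² + (3747291−3750826)²) = √(14295961.000 + 12496225.000) = 5176.117 m.
4033 ≤ 5176.117 < 5579 → Lambda.

Lambda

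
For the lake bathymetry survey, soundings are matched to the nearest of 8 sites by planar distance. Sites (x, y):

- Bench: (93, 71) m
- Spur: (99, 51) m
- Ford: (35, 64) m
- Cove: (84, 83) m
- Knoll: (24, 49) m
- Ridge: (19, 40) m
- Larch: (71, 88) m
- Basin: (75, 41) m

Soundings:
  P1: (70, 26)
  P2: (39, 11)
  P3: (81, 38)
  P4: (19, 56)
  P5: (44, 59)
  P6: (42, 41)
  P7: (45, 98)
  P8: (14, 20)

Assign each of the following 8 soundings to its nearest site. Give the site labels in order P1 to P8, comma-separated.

Basin, Ridge, Basin, Knoll, Ford, Knoll, Larch, Ridge

P1 → Basin (d²=250.00)
P2 → Ridge (d²=1241.00)
P3 → Basin (d²=45.00)
P4 → Knoll (d²=74.00)
P5 → Ford (d²=106.00)
P6 → Knoll (d²=388.00)
P7 → Larch (d²=776.00)
P8 → Ridge (d²=425.00)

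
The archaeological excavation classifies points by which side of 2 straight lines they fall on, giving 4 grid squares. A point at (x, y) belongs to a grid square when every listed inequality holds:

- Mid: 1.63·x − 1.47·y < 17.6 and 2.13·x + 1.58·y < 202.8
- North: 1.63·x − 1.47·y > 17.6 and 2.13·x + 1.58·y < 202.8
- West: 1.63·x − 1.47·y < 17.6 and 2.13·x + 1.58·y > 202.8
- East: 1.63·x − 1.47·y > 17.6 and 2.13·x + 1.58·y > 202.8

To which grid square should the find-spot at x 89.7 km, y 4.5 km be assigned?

1.63·89.7 − 1.47·4.5 = 139.596, which is > 17.6
2.13·89.7 + 1.58·4.5 = 198.171, which is < 202.8
This sign pattern matches North.

North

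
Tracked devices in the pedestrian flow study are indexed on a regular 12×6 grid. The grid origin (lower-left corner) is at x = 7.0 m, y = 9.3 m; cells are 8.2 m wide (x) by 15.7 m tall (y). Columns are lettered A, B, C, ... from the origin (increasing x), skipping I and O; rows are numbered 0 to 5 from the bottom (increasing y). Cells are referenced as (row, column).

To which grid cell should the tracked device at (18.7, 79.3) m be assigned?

Column index: ⌊(18.7 − 7.0) / 8.2⌋ = ⌊1.427⌋ = 1 → column B
Row offset from origin: ⌊(79.3 − 9.3) / 15.7⌋ = ⌊4.459⌋ = 4 → row 4

(4, B)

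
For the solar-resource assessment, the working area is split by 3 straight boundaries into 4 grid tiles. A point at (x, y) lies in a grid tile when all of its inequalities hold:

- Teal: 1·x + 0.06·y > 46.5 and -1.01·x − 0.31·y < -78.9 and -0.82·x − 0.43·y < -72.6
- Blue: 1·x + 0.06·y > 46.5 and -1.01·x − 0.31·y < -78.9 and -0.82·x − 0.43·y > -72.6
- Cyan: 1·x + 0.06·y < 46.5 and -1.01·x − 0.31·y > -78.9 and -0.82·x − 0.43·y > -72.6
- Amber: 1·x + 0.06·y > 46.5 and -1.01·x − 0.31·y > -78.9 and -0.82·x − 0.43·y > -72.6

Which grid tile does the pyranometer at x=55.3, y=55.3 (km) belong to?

Amber

1·55.3 + 0.06·55.3 = 58.618, which is > 46.5
-1.01·55.3 − 0.31·55.3 = -72.996, which is > -78.9
-0.82·55.3 − 0.43·55.3 = -69.125, which is > -72.6
This sign pattern matches Amber.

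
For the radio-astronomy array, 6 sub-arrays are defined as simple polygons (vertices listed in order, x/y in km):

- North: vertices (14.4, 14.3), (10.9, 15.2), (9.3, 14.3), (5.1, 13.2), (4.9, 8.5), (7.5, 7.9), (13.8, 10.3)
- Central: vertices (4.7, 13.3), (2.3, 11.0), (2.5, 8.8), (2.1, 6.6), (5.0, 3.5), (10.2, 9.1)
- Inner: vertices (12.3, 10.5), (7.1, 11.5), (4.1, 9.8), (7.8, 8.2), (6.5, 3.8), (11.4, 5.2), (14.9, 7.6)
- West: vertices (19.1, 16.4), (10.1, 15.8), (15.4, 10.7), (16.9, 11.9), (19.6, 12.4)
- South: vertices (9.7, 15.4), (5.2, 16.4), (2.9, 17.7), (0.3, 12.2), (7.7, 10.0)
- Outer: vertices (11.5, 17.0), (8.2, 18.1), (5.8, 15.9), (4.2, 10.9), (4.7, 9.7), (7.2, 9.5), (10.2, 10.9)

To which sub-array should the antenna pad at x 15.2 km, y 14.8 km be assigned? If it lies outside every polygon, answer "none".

Cast a ray rightward from (15.2, 14.8). For each polygon, the edges (by vertex number in listed order) whose endpoints lie on opposite sides of y = 14.8, where each meets that height, and whether that is right or left of the point:
North: 1–2 at x≈12.46 (left), 2–3 at x≈10.19 (left) → 0 crossings.
Central: no edge straddles that height → 0 crossings.
Inner: no edge straddles that height → 0 crossings.
West: 2–3 at x≈11.14 (left), 5–1 at x≈19.30 (right) → 1 crossing.
South: 3–4 at x≈1.53 (left), 5–1 at x≈9.48 (left) → 0 crossings.
Outer: 3–4 at x≈5.45 (left), 7–1 at x≈11.03 (left) → 0 crossings.
Only West has an odd count, so the point is inside West.

West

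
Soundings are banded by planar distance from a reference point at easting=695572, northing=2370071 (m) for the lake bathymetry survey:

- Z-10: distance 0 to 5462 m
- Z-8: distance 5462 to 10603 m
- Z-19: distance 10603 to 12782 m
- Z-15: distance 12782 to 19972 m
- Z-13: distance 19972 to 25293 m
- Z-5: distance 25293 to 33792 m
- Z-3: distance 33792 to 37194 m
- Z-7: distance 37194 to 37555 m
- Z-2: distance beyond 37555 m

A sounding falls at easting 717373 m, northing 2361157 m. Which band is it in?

Distance = √((717373−695572)² + (2361157−2370071)²) = √(475283601.000 + 79459396.000) = 23552.983 m.
19972 ≤ 23552.983 < 25293 → Z-13.

Z-13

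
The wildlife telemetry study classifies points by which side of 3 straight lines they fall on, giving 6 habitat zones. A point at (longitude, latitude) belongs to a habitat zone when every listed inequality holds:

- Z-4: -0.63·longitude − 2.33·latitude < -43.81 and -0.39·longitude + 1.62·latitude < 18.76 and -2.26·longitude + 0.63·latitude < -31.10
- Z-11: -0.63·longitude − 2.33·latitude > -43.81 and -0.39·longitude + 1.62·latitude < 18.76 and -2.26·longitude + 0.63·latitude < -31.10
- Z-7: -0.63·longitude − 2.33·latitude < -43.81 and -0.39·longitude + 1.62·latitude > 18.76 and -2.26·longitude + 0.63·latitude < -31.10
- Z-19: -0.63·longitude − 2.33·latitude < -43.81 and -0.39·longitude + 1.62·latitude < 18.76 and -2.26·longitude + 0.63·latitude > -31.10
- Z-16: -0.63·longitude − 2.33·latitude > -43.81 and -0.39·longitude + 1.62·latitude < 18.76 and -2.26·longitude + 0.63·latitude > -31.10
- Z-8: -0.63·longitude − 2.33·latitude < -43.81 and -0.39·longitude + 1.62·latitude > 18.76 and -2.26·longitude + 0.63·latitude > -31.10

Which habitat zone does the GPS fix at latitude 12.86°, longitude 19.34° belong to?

Z-11

-0.63·19.34 − 2.33·12.86 = -42.148, which is > -43.81
-0.39·19.34 + 1.62·12.86 = 13.291, which is < 18.76
-2.26·19.34 + 0.63·12.86 = -35.607, which is < -31.10
This sign pattern matches Z-11.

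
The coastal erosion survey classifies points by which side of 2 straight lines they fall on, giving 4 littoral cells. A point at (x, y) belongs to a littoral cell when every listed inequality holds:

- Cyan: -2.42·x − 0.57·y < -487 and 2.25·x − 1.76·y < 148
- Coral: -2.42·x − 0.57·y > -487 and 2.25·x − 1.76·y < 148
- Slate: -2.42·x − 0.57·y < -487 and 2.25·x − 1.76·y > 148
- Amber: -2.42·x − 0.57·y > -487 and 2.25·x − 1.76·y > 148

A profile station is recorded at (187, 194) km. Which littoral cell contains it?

-2.42·187 − 0.57·194 = -563.120, which is < -487
2.25·187 − 1.76·194 = 79.310, which is < 148
This sign pattern matches Cyan.

Cyan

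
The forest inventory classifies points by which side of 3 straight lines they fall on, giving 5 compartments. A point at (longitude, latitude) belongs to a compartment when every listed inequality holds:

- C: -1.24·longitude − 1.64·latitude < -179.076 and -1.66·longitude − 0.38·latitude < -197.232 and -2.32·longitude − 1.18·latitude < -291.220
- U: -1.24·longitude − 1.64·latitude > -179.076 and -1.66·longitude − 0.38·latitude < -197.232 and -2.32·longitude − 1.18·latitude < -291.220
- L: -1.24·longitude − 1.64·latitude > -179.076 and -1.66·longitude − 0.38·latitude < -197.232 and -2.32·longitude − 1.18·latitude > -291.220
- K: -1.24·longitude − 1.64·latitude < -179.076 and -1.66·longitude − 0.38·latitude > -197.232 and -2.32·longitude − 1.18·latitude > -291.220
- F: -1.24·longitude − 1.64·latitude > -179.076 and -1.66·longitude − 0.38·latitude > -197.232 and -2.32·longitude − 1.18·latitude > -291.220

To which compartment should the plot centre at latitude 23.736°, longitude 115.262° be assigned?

-1.24·115.262 − 1.64·23.736 = -181.852, which is < -179.076
-1.66·115.262 − 0.38·23.736 = -200.355, which is < -197.232
-2.32·115.262 − 1.18·23.736 = -295.416, which is < -291.220
This sign pattern matches C.

C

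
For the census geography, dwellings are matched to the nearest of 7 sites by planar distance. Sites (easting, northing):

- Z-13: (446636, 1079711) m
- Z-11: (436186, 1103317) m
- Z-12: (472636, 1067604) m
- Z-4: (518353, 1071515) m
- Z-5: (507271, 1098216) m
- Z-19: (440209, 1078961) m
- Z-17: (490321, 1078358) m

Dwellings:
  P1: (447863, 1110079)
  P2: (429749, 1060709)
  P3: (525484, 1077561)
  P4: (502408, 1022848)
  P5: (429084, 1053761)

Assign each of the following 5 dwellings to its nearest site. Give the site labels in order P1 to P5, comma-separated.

P1 → Z-11 (d²=182076973.00)
P2 → Z-19 (d²=442547104.00)
P3 → Z-4 (d²=87405277.00)
P4 → Z-4 (d²=2622719914.00)
P5 → Z-19 (d²=758805625.00)

Z-11, Z-19, Z-4, Z-4, Z-19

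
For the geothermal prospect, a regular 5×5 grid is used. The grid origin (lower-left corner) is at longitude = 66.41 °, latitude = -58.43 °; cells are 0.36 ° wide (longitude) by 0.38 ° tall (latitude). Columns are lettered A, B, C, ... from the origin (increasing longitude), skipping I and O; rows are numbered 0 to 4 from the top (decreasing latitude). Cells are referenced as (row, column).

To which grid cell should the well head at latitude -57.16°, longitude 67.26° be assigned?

Column index: ⌊(67.26 − 66.41) / 0.36⌋ = ⌊2.361⌋ = 2 → column C
Row offset from origin: ⌊(-57.16 − -58.43) / 0.38⌋ = ⌊3.342⌋ = 3 → row 1 (counted from top)

(1, C)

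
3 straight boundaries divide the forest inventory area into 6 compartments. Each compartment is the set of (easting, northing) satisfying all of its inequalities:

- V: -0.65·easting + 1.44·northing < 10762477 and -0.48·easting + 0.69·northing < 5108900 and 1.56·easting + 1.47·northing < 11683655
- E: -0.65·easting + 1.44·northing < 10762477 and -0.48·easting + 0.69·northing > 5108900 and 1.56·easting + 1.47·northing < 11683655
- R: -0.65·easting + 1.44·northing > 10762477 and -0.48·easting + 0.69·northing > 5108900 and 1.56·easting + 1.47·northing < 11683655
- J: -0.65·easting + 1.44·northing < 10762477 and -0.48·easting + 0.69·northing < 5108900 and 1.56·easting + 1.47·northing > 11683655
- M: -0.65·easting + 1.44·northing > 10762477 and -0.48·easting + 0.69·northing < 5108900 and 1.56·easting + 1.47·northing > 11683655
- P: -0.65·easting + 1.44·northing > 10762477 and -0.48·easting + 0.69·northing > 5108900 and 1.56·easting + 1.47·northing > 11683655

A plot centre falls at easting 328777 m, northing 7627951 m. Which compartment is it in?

-0.65·328777 + 1.44·7627951 = 10770544.390, which is > 10762477
-0.48·328777 + 0.69·7627951 = 5105473.230, which is < 5108900
1.56·328777 + 1.47·7627951 = 11725980.090, which is > 11683655
This sign pattern matches M.

M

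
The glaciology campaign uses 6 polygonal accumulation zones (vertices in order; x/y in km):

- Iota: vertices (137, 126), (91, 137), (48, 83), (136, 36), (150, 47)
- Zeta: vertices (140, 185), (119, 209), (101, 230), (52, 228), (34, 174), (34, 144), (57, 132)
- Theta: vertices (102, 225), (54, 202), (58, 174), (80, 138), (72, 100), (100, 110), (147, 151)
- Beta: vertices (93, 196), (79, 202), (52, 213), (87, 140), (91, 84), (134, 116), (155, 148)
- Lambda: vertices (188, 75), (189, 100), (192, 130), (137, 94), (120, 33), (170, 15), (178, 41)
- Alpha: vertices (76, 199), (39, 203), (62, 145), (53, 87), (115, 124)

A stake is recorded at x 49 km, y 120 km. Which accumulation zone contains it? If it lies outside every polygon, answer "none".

Cast a ray rightward from (49, 120). For each polygon, the edges (by vertex number in listed order) whose endpoints lie on opposite sides of y = 120, where each meets that height, and whether that is right or left of the point:
Iota: 2–3 at x≈77.5 (right), 5–1 at x≈138.0 (right) → 2 crossings.
Zeta: no edge straddles that height → 0 crossings.
Theta: 4–5 at x≈76.2 (right), 6–7 at x≈111.5 (right) → 2 crossings.
Beta: 4–5 at x≈88.4 (right), 6–7 at x≈136.6 (right) → 2 crossings.
Lambda: 2–3 at x≈191.0 (right), 3–4 at x≈176.7 (right) → 2 crossings.
Alpha: 3–4 at x≈58.1 (right), 4–5 at x≈108.3 (right) → 2 crossings.
All counts are even, so the point lies outside every listed polygon.

none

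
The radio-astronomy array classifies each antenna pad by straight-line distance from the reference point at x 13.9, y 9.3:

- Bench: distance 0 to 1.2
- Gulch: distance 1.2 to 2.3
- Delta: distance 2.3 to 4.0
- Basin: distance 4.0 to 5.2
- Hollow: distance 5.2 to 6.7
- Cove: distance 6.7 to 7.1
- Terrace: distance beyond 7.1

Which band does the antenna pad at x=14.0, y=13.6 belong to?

Distance = √((14.0−13.9)² + (13.6−9.3)²) = √(0.010 + 18.490) = 4.301.
4.0 ≤ 4.301 < 5.2 → Basin.

Basin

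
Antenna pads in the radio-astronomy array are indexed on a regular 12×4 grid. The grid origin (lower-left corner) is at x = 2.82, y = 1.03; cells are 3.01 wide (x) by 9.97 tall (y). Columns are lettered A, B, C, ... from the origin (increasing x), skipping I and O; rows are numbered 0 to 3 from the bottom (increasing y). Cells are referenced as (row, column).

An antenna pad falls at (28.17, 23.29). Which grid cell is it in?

Column index: ⌊(28.17 − 2.82) / 3.01⌋ = ⌊8.422⌋ = 8 → column J
Row offset from origin: ⌊(23.29 − 1.03) / 9.97⌋ = ⌊2.233⌋ = 2 → row 2

(2, J)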